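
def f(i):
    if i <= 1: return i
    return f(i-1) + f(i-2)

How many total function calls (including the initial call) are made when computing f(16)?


Let C(n) = total calls for f(n)
C(0) = 1, C(1) = 1
C(2) = 1 + C(1) + C(0) = 1 + 1 + 1 = 3
C(3) = 1 + C(2) + C(1) = 1 + 3 + 1 = 5
C(4) = 1 + C(3) + C(2) = 1 + 5 + 3 = 9
C(5) = 1 + C(4) + C(3) = 1 + 9 + 5 = 15
C(6) = 1 + C(5) + C(4) = 1 + 15 + 9 = 25
C(7) = 1 + C(6) + C(5) = 1 + 25 + 15 = 41
C(8) = 1 + C(7) + C(6) = 1 + 41 + 25 = 67
C(9) = 1 + C(8) + C(7) = 1 + 67 + 41 = 109
C(10) = 1 + C(9) + C(8) = 1 + 109 + 67 = 177
C(11) = 1 + C(10) + C(9) = 1 + 177 + 109 = 287
C(12) = 1 + C(11) + C(10) = 1 + 287 + 177 = 465
C(13) = 1 + C(12) + C(11) = 1 + 465 + 287 = 753
C(14) = 1 + C(13) + C(12) = 1 + 753 + 465 = 1219
C(15) = 1 + C(14) + C(13) = 1 + 1219 + 753 = 1973
C(16) = 1 + C(15) + C(14) = 1 + 1973 + 1219 = 3193

3193


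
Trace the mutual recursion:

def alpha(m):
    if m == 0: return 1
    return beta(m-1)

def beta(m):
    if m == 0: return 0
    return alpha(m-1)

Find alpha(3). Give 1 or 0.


alpha(3) = beta(2)
beta(2) = alpha(1)
alpha(1) = beta(0)
beta(0) = 0  (base case)
Result: 0

0


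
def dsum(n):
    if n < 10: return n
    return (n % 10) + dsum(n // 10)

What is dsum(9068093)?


dsum(9068093) = 3 + dsum(906809)
dsum(906809) = 9 + dsum(90680)
dsum(90680) = 0 + dsum(9068)
dsum(9068) = 8 + dsum(906)
dsum(906) = 6 + dsum(90)
dsum(90) = 0 + dsum(9)
dsum(9) = 9  (base case)
Total: 3 + 9 + 0 + 8 + 6 + 0 + 9 = 35

35


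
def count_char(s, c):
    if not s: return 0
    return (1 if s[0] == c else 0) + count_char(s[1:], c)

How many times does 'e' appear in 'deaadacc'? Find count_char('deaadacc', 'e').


s[0]='d' != 'e' -> 0
s[0]='e' == 'e' -> 1
s[0]='a' != 'e' -> 0
s[0]='a' != 'e' -> 0
s[0]='d' != 'e' -> 0
s[0]='a' != 'e' -> 0
s[0]='c' != 'e' -> 0
s[0]='c' != 'e' -> 0
Sum: 0 + 1 + 0 + 0 + 0 + 0 + 0 + 0 = 1

1


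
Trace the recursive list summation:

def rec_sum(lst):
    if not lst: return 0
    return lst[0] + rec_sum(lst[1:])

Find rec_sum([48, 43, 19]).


rec_sum([48, 43, 19]) = 48 + rec_sum([43, 19])
rec_sum([43, 19]) = 43 + rec_sum([19])
rec_sum([19]) = 19 + rec_sum([])
rec_sum([]) = 0  (base case)
Total: 48 + 43 + 19 + 0 = 110

110


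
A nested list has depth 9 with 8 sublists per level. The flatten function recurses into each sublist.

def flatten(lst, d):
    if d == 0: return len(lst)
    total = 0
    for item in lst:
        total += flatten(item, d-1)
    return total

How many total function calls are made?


At depth 0 (root): 1 call
At depth 1: each of 1 parents calls flatten on 8 children = 8 calls
At depth 2: each of 8 parents calls flatten on 8 children = 64 calls
At depth 3: each of 64 parents calls flatten on 8 children = 512 calls
At depth 4: each of 512 parents calls flatten on 8 children = 4096 calls
At depth 5: each of 4096 parents calls flatten on 8 children = 32768 calls
At depth 6: each of 32768 parents calls flatten on 8 children = 262144 calls
At depth 7: each of 262144 parents calls flatten on 8 children = 2097152 calls
At depth 8: each of 2097152 parents calls flatten on 8 children = 16777216 calls
At depth 9: each of 16777216 parents calls flatten on 8 children = 134217728 calls
Total: 1 + 8 + 64 + 512 + 4096 + 32768 + 262144 + 2097152 + 16777216 + 134217728 = 153391689

153391689


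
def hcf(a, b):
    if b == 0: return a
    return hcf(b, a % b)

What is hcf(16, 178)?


hcf(16, 178) = hcf(178, 16)
hcf(178, 16) = hcf(16, 2)
hcf(16, 2) = hcf(2, 0)
hcf(2, 0) = 2  (base case)

2


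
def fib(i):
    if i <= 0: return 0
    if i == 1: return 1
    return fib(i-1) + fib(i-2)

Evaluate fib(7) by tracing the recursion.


Computing fib(7) bottom-up:
fib(0) = 0
fib(1) = 1
fib(2) = fib(1) + fib(0) = 1 + 0 = 1
fib(3) = fib(2) + fib(1) = 1 + 1 = 2
fib(4) = fib(3) + fib(2) = 2 + 1 = 3
fib(5) = fib(4) + fib(3) = 3 + 2 = 5
fib(6) = fib(5) + fib(4) = 5 + 3 = 8
fib(7) = fib(6) + fib(5) = 8 + 5 = 13

13


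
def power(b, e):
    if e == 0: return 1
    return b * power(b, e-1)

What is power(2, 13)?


power(2, 13)
= 2 * power(2, 12)
= 2 * 2 * power(2, 11)
= 2 * 2 * 2 * power(2, 10)
= 2 * 2 * 2 * 2 * power(2, 9)
= 2 * 2 * 2 * 2 * 2 * power(2, 8)
= 2 * 2 * 2 * 2 * 2 * 2 * power(2, 7)
= 2 * 2 * 2 * 2 * 2 * 2 * 2 * power(2, 6)
= 2 * 2 * 2 * 2 * 2 * 2 * 2 * 2 * power(2, 5)
= 2 * 2 * 2 * 2 * 2 * 2 * 2 * 2 * 2 * power(2, 4)
= 2 * 2 * 2 * 2 * 2 * 2 * 2 * 2 * 2 * 2 * power(2, 3)
= 2 * 2 * 2 * 2 * 2 * 2 * 2 * 2 * 2 * 2 * 2 * power(2, 2)
= 2 * 2 * 2 * 2 * 2 * 2 * 2 * 2 * 2 * 2 * 2 * 2 * power(2, 1)
= 2 * 2 * 2 * 2 * 2 * 2 * 2 * 2 * 2 * 2 * 2 * 2 * 2 * power(2, 0)
= 2 * 2 * 2 * 2 * 2 * 2 * 2 * 2 * 2 * 2 * 2 * 2 * 2 * 1
= 8192

8192


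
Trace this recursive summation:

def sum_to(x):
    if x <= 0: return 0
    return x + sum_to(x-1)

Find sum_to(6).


sum_to(6)
= 6 + 5 + 4 + 3 + 2 + 1 + sum_to(0)
= 6 + 5 + 4 + 3 + 2 + 1 + 0
= 21

21


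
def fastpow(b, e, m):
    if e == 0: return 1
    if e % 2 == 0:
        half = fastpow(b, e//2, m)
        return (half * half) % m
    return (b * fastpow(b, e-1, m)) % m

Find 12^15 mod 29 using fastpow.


fastpow(12, 15, 29): e is odd, compute fastpow(12, 14, 29)
  fastpow(12, 14, 29): e is even, compute fastpow(12, 7, 29)
    fastpow(12, 7, 29): e is odd, compute fastpow(12, 6, 29)
      fastpow(12, 6, 29): e is even, compute fastpow(12, 3, 29)
        fastpow(12, 3, 29): e is odd, compute fastpow(12, 2, 29)
          fastpow(12, 2, 29): e is even, compute fastpow(12, 1, 29)
          fastpow(12, 1, 29): e is odd, compute fastpow(12, 0, 29)
          fastpow(12, 0, 29) = 1
          (12 * 1) % 29 = 12
          half=12, (12*12) % 29 = 28
        (12 * 28) % 29 = 17
      half=17, (17*17) % 29 = 28
    (12 * 28) % 29 = 17
  half=17, (17*17) % 29 = 28
(12 * 28) % 29 = 17

17


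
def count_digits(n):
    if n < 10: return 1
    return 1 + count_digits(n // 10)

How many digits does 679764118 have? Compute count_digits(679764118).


count_digits(679764118) = 1 + count_digits(67976411)
count_digits(67976411) = 1 + count_digits(6797641)
count_digits(6797641) = 1 + count_digits(679764)
count_digits(679764) = 1 + count_digits(67976)
count_digits(67976) = 1 + count_digits(6797)
count_digits(6797) = 1 + count_digits(679)
count_digits(679) = 1 + count_digits(67)
count_digits(67) = 1 + count_digits(6)
count_digits(6) = 1  (base case: 6 < 10)
Unwinding: 1 + 1 + 1 + 1 + 1 + 1 + 1 + 1 + 1 = 9

9


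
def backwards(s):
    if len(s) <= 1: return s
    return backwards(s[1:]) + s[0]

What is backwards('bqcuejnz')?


backwards('bqcuejnz') = backwards('qcuejnz') + 'b'
backwards('qcuejnz') = backwards('cuejnz') + 'q'
backwards('cuejnz') = backwards('uejnz') + 'c'
backwards('uejnz') = backwards('ejnz') + 'u'
backwards('ejnz') = backwards('jnz') + 'e'
backwards('jnz') = backwards('nz') + 'j'
backwards('nz') = backwards('z') + 'n'
backwards('z') = 'z'  (base case)
Concatenating: 'z' + 'n' + 'j' + 'e' + 'u' + 'c' + 'q' + 'b' = 'znjeucqb'

znjeucqb


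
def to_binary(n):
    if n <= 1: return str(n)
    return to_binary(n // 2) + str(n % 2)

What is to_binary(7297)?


to_binary(7297) = to_binary(3648) + '1'
to_binary(3648) = to_binary(1824) + '0'
to_binary(1824) = to_binary(912) + '0'
to_binary(912) = to_binary(456) + '0'
to_binary(456) = to_binary(228) + '0'
to_binary(228) = to_binary(114) + '0'
to_binary(114) = to_binary(57) + '0'
to_binary(57) = to_binary(28) + '1'
to_binary(28) = to_binary(14) + '0'
to_binary(14) = to_binary(7) + '0'
to_binary(7) = to_binary(3) + '1'
to_binary(3) = to_binary(1) + '1'
to_binary(1) = '1'  (base case)
Concatenating: '1' + '1' + '1' + '0' + '0' + '1' + '0' + '0' + '0' + '0' + '0' + '0' + '1' = '1110010000001'

1110010000001


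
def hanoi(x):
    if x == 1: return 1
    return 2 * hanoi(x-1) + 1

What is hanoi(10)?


hanoi(10) = 2 * hanoi(9) + 1
hanoi(9) = 2 * hanoi(8) + 1
hanoi(8) = 2 * hanoi(7) + 1
hanoi(7) = 2 * hanoi(6) + 1
hanoi(6) = 2 * hanoi(5) + 1
hanoi(5) = 2 * hanoi(4) + 1
hanoi(4) = 2 * hanoi(3) + 1
hanoi(3) = 2 * hanoi(2) + 1
hanoi(2) = 2 * hanoi(1) + 1
hanoi(1) = 1  (base case)
hanoi(2) = 2 * 1 + 1 = 3
hanoi(3) = 2 * 3 + 1 = 7
hanoi(4) = 2 * 7 + 1 = 15
hanoi(5) = 2 * 15 + 1 = 31
hanoi(6) = 2 * 31 + 1 = 63
hanoi(7) = 2 * 63 + 1 = 127
hanoi(8) = 2 * 127 + 1 = 255
hanoi(9) = 2 * 255 + 1 = 511
hanoi(10) = 2 * 511 + 1 = 1023

1023


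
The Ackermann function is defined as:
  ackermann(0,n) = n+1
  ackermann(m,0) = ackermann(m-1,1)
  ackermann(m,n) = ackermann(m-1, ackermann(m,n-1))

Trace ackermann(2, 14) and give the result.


ackermann(2, 14) = ackermann(1, ackermann(2, 13))
  ackermann(2, 13) = ackermann(1, ackermann(2, 12))
    ackermann(2, 12) = ackermann(1, ackermann(2, 11))
      ackermann(2, 11) = ackermann(1, ackermann(2, 10))
        ackermann(2, 10) = ackermann(1, ackermann(2, 9))
          ackermann(2, 9) = ackermann(1, ackermann(2, 8))
          ackermann(2, 8) = ackermann(1, ackermann(2, 7))
          ackermann(2, 7) = ackermann(1, ackermann(2, 6))
          ackermann(2, 6) = ackermann(1, ackermann(2, 5))
          ackermann(2, 5) = ackermann(1, ackermann(2, 4))
          ackermann(2, 4) = ackermann(1, ackermann(2, 3))
          ackermann(2, 3) = ackermann(1, ackermann(2, 2))
          ackermann(2, 2) = ackermann(1, ackermann(2, 1))
          ackermann(2, 1) = ackermann(1, ackermann(2, 0))
          ackermann(2, 0) = ackermann(1, 1)
          ackermann(1, 1) = ackermann(0, ackermann(1, 0))
          ackermann(1, 0) = ackermann(0, 1)
          ackermann(0, 1) = 2
            = ackermann(0, 2)
          ackermann(0, 2) = 3
            = ackermann(1, 3)
          ackermann(1, 3) = ackermann(0, ackermann(1, 2))
          ackermann(1, 2) = ackermann(0, ackermann(1, 1))
          ackermann(1, 1) = ackermann(0, ackermann(1, 0))
          ackermann(1, 0) = ackermann(0, 1)
... (trace truncated)
Result: ackermann(2, 14) = 31

31


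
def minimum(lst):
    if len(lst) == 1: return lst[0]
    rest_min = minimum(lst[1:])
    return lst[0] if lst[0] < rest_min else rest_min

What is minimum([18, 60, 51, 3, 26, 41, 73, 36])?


minimum([18, 60, 51, 3, 26, 41, 73, 36]): compare 18 with minimum([60, 51, 3, 26, 41, 73, 36])
minimum([60, 51, 3, 26, 41, 73, 36]): compare 60 with minimum([51, 3, 26, 41, 73, 36])
minimum([51, 3, 26, 41, 73, 36]): compare 51 with minimum([3, 26, 41, 73, 36])
minimum([3, 26, 41, 73, 36]): compare 3 with minimum([26, 41, 73, 36])
minimum([26, 41, 73, 36]): compare 26 with minimum([41, 73, 36])
minimum([41, 73, 36]): compare 41 with minimum([73, 36])
minimum([73, 36]): compare 73 with minimum([36])
minimum([36]) = 36  (base case)
Compare 73 with 36 -> 36
Compare 41 with 36 -> 36
Compare 26 with 36 -> 26
Compare 3 with 26 -> 3
Compare 51 with 3 -> 3
Compare 60 with 3 -> 3
Compare 18 with 3 -> 3

3


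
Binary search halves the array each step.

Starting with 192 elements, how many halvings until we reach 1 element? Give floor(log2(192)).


192 / 2 = 96
96 / 2 = 48
48 / 2 = 24
24 / 2 = 12
12 / 2 = 6
6 / 2 = 3
3 / 2 = 1
Reached 1 after 7 halvings

7


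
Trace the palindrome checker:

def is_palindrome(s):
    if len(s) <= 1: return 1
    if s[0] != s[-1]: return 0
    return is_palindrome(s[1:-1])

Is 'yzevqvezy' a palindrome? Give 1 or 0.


is_palindrome('yzevqvezy'): s[0]='y' == s[-1]='y' -> check is_palindrome('zevqvez')
is_palindrome('zevqvez'): s[0]='z' == s[-1]='z' -> check is_palindrome('evqve')
is_palindrome('evqve'): s[0]='e' == s[-1]='e' -> check is_palindrome('vqv')
is_palindrome('vqv'): s[0]='v' == s[-1]='v' -> check is_palindrome('q')
is_palindrome('q'): len <= 1 -> return 1  (base case)
Result: 1 (palindrome)

1


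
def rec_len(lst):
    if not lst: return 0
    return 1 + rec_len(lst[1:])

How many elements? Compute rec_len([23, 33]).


rec_len([23, 33]) = 1 + rec_len([33])
rec_len([33]) = 1 + rec_len([])
rec_len([]) = 0  (base case)
Unwinding: 1 + 1 + 0 = 2

2


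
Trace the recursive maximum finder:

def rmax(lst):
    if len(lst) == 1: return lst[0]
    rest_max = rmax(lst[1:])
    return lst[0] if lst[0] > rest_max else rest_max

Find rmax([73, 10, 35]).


rmax([73, 10, 35]): compare 73 with rmax([10, 35])
rmax([10, 35]): compare 10 with rmax([35])
rmax([35]) = 35  (base case)
Compare 10 with 35 -> 35
Compare 73 with 35 -> 73

73


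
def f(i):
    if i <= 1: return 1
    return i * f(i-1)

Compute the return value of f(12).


f(12)
= 12 * f(11)
= 12 * 11 * f(10)
= 12 * 11 * 10 * f(9)
= 12 * 11 * 10 * 9 * f(8)
= 12 * 11 * 10 * 9 * 8 * f(7)
= 12 * 11 * 10 * 9 * 8 * 7 * f(6)
= 12 * 11 * 10 * 9 * 8 * 7 * 6 * f(5)
= 12 * 11 * 10 * 9 * 8 * 7 * 6 * 5 * f(4)
= 12 * 11 * 10 * 9 * 8 * 7 * 6 * 5 * 4 * f(3)
= 12 * 11 * 10 * 9 * 8 * 7 * 6 * 5 * 4 * 3 * f(2)
= 12 * 11 * 10 * 9 * 8 * 7 * 6 * 5 * 4 * 3 * 2 * f(1)
= 12 * 11 * 10 * 9 * 8 * 7 * 6 * 5 * 4 * 3 * 2 * 1
= 479001600

479001600


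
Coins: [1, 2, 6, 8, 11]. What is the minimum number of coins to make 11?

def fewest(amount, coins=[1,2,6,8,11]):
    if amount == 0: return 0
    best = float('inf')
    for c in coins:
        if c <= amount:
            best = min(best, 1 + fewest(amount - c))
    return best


Building up with DP:
fewest(0) = 0
fewest(1) = min(1+fewest(0)=1+0=1) = 1
fewest(2) = min(1+fewest(1)=1+1=2, 1+fewest(0)=1+0=1) = 1
fewest(3) = min(1+fewest(2)=1+1=2, 1+fewest(1)=1+1=2) = 2
fewest(4) = min(1+fewest(3)=1+2=3, 1+fewest(2)=1+1=2) = 2
fewest(5) = min(1+fewest(4)=1+2=3, 1+fewest(3)=1+2=3) = 3
fewest(6) = min(1+fewest(5)=1+3=4, 1+fewest(4)=1+2=3, 1+fewest(0)=1+0=1) = 1
fewest(7) = min(1+fewest(6)=1+1=2, 1+fewest(5)=1+3=4, 1+fewest(1)=1+1=2) = 2
fewest(8) = min(1+fewest(7)=1+2=3, 1+fewest(6)=1+1=2, 1+fewest(2)=1+1=2, 1+fewest(0)=1+0=1) = 1
fewest(9) = min(1+fewest(8)=1+1=2, 1+fewest(7)=1+2=3, 1+fewest(3)=1+2=3, 1+fewest(1)=1+1=2) = 2
fewest(10) = min(1+fewest(9)=1+2=3, 1+fewest(8)=1+1=2, 1+fewest(4)=1+2=3, 1+fewest(2)=1+1=2) = 2
fewest(11) = min(1+fewest(10)=1+2=3, 1+fewest(9)=1+2=3, 1+fewest(5)=1+3=4, 1+fewest(3)=1+2=3, 1+fewest(0)=1+0=1) = 1

1


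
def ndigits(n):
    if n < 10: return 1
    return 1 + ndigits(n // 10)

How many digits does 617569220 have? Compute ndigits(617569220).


ndigits(617569220) = 1 + ndigits(61756922)
ndigits(61756922) = 1 + ndigits(6175692)
ndigits(6175692) = 1 + ndigits(617569)
ndigits(617569) = 1 + ndigits(61756)
ndigits(61756) = 1 + ndigits(6175)
ndigits(6175) = 1 + ndigits(617)
ndigits(617) = 1 + ndigits(61)
ndigits(61) = 1 + ndigits(6)
ndigits(6) = 1  (base case: 6 < 10)
Unwinding: 1 + 1 + 1 + 1 + 1 + 1 + 1 + 1 + 1 = 9

9


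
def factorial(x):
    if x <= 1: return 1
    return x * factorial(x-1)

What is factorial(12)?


factorial(12)
= 12 * factorial(11)
= 12 * 11 * factorial(10)
= 12 * 11 * 10 * factorial(9)
= 12 * 11 * 10 * 9 * factorial(8)
= 12 * 11 * 10 * 9 * 8 * factorial(7)
= 12 * 11 * 10 * 9 * 8 * 7 * factorial(6)
= 12 * 11 * 10 * 9 * 8 * 7 * 6 * factorial(5)
= 12 * 11 * 10 * 9 * 8 * 7 * 6 * 5 * factorial(4)
= 12 * 11 * 10 * 9 * 8 * 7 * 6 * 5 * 4 * factorial(3)
= 12 * 11 * 10 * 9 * 8 * 7 * 6 * 5 * 4 * 3 * factorial(2)
= 12 * 11 * 10 * 9 * 8 * 7 * 6 * 5 * 4 * 3 * 2 * factorial(1)
= 12 * 11 * 10 * 9 * 8 * 7 * 6 * 5 * 4 * 3 * 2 * 1
= 479001600

479001600


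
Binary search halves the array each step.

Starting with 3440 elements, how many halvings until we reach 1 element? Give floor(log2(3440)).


3440 / 2 = 1720
1720 / 2 = 860
860 / 2 = 430
430 / 2 = 215
215 / 2 = 107
107 / 2 = 53
53 / 2 = 26
26 / 2 = 13
13 / 2 = 6
6 / 2 = 3
3 / 2 = 1
Reached 1 after 11 halvings

11


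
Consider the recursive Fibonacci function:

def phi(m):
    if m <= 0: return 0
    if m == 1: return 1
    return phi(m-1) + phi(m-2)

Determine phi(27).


Computing phi(27) bottom-up:
phi(0) = 0
phi(1) = 1
phi(2) = phi(1) + phi(0) = 1 + 0 = 1
phi(3) = phi(2) + phi(1) = 1 + 1 = 2
phi(4) = phi(3) + phi(2) = 2 + 1 = 3
phi(5) = phi(4) + phi(3) = 3 + 2 = 5
phi(6) = phi(5) + phi(4) = 5 + 3 = 8
phi(7) = phi(6) + phi(5) = 8 + 5 = 13
phi(8) = phi(7) + phi(6) = 13 + 8 = 21
phi(9) = phi(8) + phi(7) = 21 + 13 = 34
phi(10) = phi(9) + phi(8) = 34 + 21 = 55
phi(11) = phi(10) + phi(9) = 55 + 34 = 89
phi(12) = phi(11) + phi(10) = 89 + 55 = 144
phi(13) = phi(12) + phi(11) = 144 + 89 = 233
phi(14) = phi(13) + phi(12) = 233 + 144 = 377
phi(15) = phi(14) + phi(13) = 377 + 233 = 610
phi(16) = phi(15) + phi(14) = 610 + 377 = 987
phi(17) = phi(16) + phi(15) = 987 + 610 = 1597
phi(18) = phi(17) + phi(16) = 1597 + 987 = 2584
phi(19) = phi(18) + phi(17) = 2584 + 1597 = 4181
phi(20) = phi(19) + phi(18) = 4181 + 2584 = 6765
phi(21) = phi(20) + phi(19) = 6765 + 4181 = 10946
phi(22) = phi(21) + phi(20) = 10946 + 6765 = 17711
phi(23) = phi(22) + phi(21) = 17711 + 10946 = 28657
phi(24) = phi(23) + phi(22) = 28657 + 17711 = 46368
phi(25) = phi(24) + phi(23) = 46368 + 28657 = 75025
phi(26) = phi(25) + phi(24) = 75025 + 46368 = 121393
phi(27) = phi(26) + phi(25) = 121393 + 75025 = 196418

196418


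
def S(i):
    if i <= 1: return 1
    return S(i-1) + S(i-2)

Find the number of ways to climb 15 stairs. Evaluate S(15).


Building up from base cases:
S(0) = 1
S(1) = 1
S(2) = S(1) + S(0) = 1 + 1 = 2
S(3) = S(2) + S(1) = 2 + 1 = 3
S(4) = S(3) + S(2) = 3 + 2 = 5
S(5) = S(4) + S(3) = 5 + 3 = 8
S(6) = S(5) + S(4) = 8 + 5 = 13
S(7) = S(6) + S(5) = 13 + 8 = 21
S(8) = S(7) + S(6) = 21 + 13 = 34
S(9) = S(8) + S(7) = 34 + 21 = 55
S(10) = S(9) + S(8) = 55 + 34 = 89
S(11) = S(10) + S(9) = 89 + 55 = 144
S(12) = S(11) + S(10) = 144 + 89 = 233
S(13) = S(12) + S(11) = 233 + 144 = 377
S(14) = S(13) + S(12) = 377 + 233 = 610
S(15) = S(14) + S(13) = 610 + 377 = 987

987


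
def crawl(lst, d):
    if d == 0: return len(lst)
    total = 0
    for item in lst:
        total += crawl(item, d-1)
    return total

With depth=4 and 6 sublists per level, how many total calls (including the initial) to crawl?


At depth 0 (root): 1 call
At depth 1: each of 1 parents calls crawl on 6 children = 6 calls
At depth 2: each of 6 parents calls crawl on 6 children = 36 calls
At depth 3: each of 36 parents calls crawl on 6 children = 216 calls
At depth 4: each of 216 parents calls crawl on 6 children = 1296 calls
Total: 1 + 6 + 36 + 216 + 1296 = 1555

1555


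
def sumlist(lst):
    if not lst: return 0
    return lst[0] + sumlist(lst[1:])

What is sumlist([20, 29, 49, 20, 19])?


sumlist([20, 29, 49, 20, 19]) = 20 + sumlist([29, 49, 20, 19])
sumlist([29, 49, 20, 19]) = 29 + sumlist([49, 20, 19])
sumlist([49, 20, 19]) = 49 + sumlist([20, 19])
sumlist([20, 19]) = 20 + sumlist([19])
sumlist([19]) = 19 + sumlist([])
sumlist([]) = 0  (base case)
Total: 20 + 29 + 49 + 20 + 19 + 0 = 137

137


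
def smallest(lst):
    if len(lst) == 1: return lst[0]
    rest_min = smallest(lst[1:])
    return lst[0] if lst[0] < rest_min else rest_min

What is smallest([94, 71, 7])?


smallest([94, 71, 7]): compare 94 with smallest([71, 7])
smallest([71, 7]): compare 71 with smallest([7])
smallest([7]) = 7  (base case)
Compare 71 with 7 -> 7
Compare 94 with 7 -> 7

7


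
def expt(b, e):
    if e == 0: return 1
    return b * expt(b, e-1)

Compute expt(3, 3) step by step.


expt(3, 3)
= 3 * expt(3, 2)
= 3 * 3 * expt(3, 1)
= 3 * 3 * 3 * expt(3, 0)
= 3 * 3 * 3 * 1
= 27

27


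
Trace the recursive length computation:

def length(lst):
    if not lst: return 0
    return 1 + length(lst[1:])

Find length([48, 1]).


length([48, 1]) = 1 + length([1])
length([1]) = 1 + length([])
length([]) = 0  (base case)
Unwinding: 1 + 1 + 0 = 2

2


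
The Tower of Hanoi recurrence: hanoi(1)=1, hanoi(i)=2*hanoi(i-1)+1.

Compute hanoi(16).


hanoi(16) = 2 * hanoi(15) + 1
hanoi(15) = 2 * hanoi(14) + 1
hanoi(14) = 2 * hanoi(13) + 1
hanoi(13) = 2 * hanoi(12) + 1
hanoi(12) = 2 * hanoi(11) + 1
hanoi(11) = 2 * hanoi(10) + 1
hanoi(10) = 2 * hanoi(9) + 1
hanoi(9) = 2 * hanoi(8) + 1
hanoi(8) = 2 * hanoi(7) + 1
hanoi(7) = 2 * hanoi(6) + 1
hanoi(6) = 2 * hanoi(5) + 1
hanoi(5) = 2 * hanoi(4) + 1
hanoi(4) = 2 * hanoi(3) + 1
hanoi(3) = 2 * hanoi(2) + 1
hanoi(2) = 2 * hanoi(1) + 1
hanoi(1) = 1  (base case)
hanoi(2) = 2 * 1 + 1 = 3
hanoi(3) = 2 * 3 + 1 = 7
hanoi(4) = 2 * 7 + 1 = 15
hanoi(5) = 2 * 15 + 1 = 31
hanoi(6) = 2 * 31 + 1 = 63
hanoi(7) = 2 * 63 + 1 = 127
hanoi(8) = 2 * 127 + 1 = 255
hanoi(9) = 2 * 255 + 1 = 511
hanoi(10) = 2 * 511 + 1 = 1023
hanoi(11) = 2 * 1023 + 1 = 2047
hanoi(12) = 2 * 2047 + 1 = 4095
hanoi(13) = 2 * 4095 + 1 = 8191
hanoi(14) = 2 * 8191 + 1 = 16383
hanoi(15) = 2 * 16383 + 1 = 32767
hanoi(16) = 2 * 32767 + 1 = 65535

65535


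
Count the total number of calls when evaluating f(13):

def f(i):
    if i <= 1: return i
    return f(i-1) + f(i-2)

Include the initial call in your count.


Let C(n) = total calls for f(n)
C(0) = 1, C(1) = 1
C(2) = 1 + C(1) + C(0) = 1 + 1 + 1 = 3
C(3) = 1 + C(2) + C(1) = 1 + 3 + 1 = 5
C(4) = 1 + C(3) + C(2) = 1 + 5 + 3 = 9
C(5) = 1 + C(4) + C(3) = 1 + 9 + 5 = 15
C(6) = 1 + C(5) + C(4) = 1 + 15 + 9 = 25
C(7) = 1 + C(6) + C(5) = 1 + 25 + 15 = 41
C(8) = 1 + C(7) + C(6) = 1 + 41 + 25 = 67
C(9) = 1 + C(8) + C(7) = 1 + 67 + 41 = 109
C(10) = 1 + C(9) + C(8) = 1 + 109 + 67 = 177
C(11) = 1 + C(10) + C(9) = 1 + 177 + 109 = 287
C(12) = 1 + C(11) + C(10) = 1 + 287 + 177 = 465
C(13) = 1 + C(12) + C(11) = 1 + 465 + 287 = 753

753


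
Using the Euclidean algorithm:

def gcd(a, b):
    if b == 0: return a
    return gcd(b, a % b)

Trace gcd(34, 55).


gcd(34, 55) = gcd(55, 34)
gcd(55, 34) = gcd(34, 21)
gcd(34, 21) = gcd(21, 13)
gcd(21, 13) = gcd(13, 8)
gcd(13, 8) = gcd(8, 5)
gcd(8, 5) = gcd(5, 3)
gcd(5, 3) = gcd(3, 2)
gcd(3, 2) = gcd(2, 1)
gcd(2, 1) = gcd(1, 0)
gcd(1, 0) = 1  (base case)

1


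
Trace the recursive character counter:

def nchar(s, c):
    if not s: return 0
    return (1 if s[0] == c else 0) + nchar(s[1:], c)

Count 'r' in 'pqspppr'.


s[0]='p' != 'r' -> 0
s[0]='q' != 'r' -> 0
s[0]='s' != 'r' -> 0
s[0]='p' != 'r' -> 0
s[0]='p' != 'r' -> 0
s[0]='p' != 'r' -> 0
s[0]='r' == 'r' -> 1
Sum: 0 + 0 + 0 + 0 + 0 + 0 + 1 = 1

1


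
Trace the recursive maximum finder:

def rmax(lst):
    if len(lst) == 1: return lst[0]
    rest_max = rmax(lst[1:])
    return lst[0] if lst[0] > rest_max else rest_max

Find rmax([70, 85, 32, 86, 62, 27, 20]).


rmax([70, 85, 32, 86, 62, 27, 20]): compare 70 with rmax([85, 32, 86, 62, 27, 20])
rmax([85, 32, 86, 62, 27, 20]): compare 85 with rmax([32, 86, 62, 27, 20])
rmax([32, 86, 62, 27, 20]): compare 32 with rmax([86, 62, 27, 20])
rmax([86, 62, 27, 20]): compare 86 with rmax([62, 27, 20])
rmax([62, 27, 20]): compare 62 with rmax([27, 20])
rmax([27, 20]): compare 27 with rmax([20])
rmax([20]) = 20  (base case)
Compare 27 with 20 -> 27
Compare 62 with 27 -> 62
Compare 86 with 62 -> 86
Compare 32 with 86 -> 86
Compare 85 with 86 -> 86
Compare 70 with 86 -> 86

86


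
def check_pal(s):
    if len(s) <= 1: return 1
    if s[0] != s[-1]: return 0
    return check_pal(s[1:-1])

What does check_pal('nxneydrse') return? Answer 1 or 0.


check_pal('nxneydrse'): s[0]='n' != s[-1]='e' -> return 0
Result: 0 (not a palindrome)

0


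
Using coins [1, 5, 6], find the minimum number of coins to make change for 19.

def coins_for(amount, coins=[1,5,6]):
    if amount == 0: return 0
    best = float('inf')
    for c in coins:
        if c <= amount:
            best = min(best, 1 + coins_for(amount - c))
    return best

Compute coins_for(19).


Building up with DP:
coins_for(0) = 0
coins_for(1) = min(1+coins_for(0)=1+0=1) = 1
coins_for(2) = min(1+coins_for(1)=1+1=2) = 2
coins_for(3) = min(1+coins_for(2)=1+2=3) = 3
coins_for(4) = min(1+coins_for(3)=1+3=4) = 4
coins_for(5) = min(1+coins_for(4)=1+4=5, 1+coins_for(0)=1+0=1) = 1
coins_for(6) = min(1+coins_for(5)=1+1=2, 1+coins_for(1)=1+1=2, 1+coins_for(0)=1+0=1) = 1
coins_for(7) = min(1+coins_for(6)=1+1=2, 1+coins_for(2)=1+2=3, 1+coins_for(1)=1+1=2) = 2
coins_for(8) = min(1+coins_for(7)=1+2=3, 1+coins_for(3)=1+3=4, 1+coins_for(2)=1+2=3) = 3
coins_for(9) = min(1+coins_for(8)=1+3=4, 1+coins_for(4)=1+4=5, 1+coins_for(3)=1+3=4) = 4
coins_for(10) = min(1+coins_for(9)=1+4=5, 1+coins_for(5)=1+1=2, 1+coins_for(4)=1+4=5) = 2
coins_for(11) = min(1+coins_for(10)=1+2=3, 1+coins_for(6)=1+1=2, 1+coins_for(5)=1+1=2) = 2
coins_for(12) = min(1+coins_for(11)=1+2=3, 1+coins_for(7)=1+2=3, 1+coins_for(6)=1+1=2) = 2
coins_for(13) = min(1+coins_for(12)=1+2=3, 1+coins_for(8)=1+3=4, 1+coins_for(7)=1+2=3) = 3
coins_for(14) = min(1+coins_for(13)=1+3=4, 1+coins_for(9)=1+4=5, 1+coins_for(8)=1+3=4) = 4
coins_for(15) = min(1+coins_for(14)=1+4=5, 1+coins_for(10)=1+2=3, 1+coins_for(9)=1+4=5) = 3
coins_for(16) = min(1+coins_for(15)=1+3=4, 1+coins_for(11)=1+2=3, 1+coins_for(10)=1+2=3) = 3
coins_for(17) = min(1+coins_for(16)=1+3=4, 1+coins_for(12)=1+2=3, 1+coins_for(11)=1+2=3) = 3
coins_for(18) = min(1+coins_for(17)=1+3=4, 1+coins_for(13)=1+3=4, 1+coins_for(12)=1+2=3) = 3
coins_for(19) = min(1+coins_for(18)=1+3=4, 1+coins_for(14)=1+4=5, 1+coins_for(13)=1+3=4) = 4

4


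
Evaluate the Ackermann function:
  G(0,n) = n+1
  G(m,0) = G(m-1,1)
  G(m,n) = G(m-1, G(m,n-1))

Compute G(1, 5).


G(1, 5) = G(0, G(1, 4))
  G(1, 4) = G(0, G(1, 3))
    G(1, 3) = G(0, G(1, 2))
      G(1, 2) = G(0, G(1, 1))
        G(1, 1) = G(0, G(1, 0))
          G(1, 0) = G(0, 1)
          G(0, 1) = 2
          = G(0, 2)
          G(0, 2) = 3
        = G(0, 3)
        G(0, 3) = 4
      = G(0, 4)
      G(0, 4) = 5
    = G(0, 5)
    G(0, 5) = 6
  = G(0, 6)
  G(0, 6) = 7
Result: G(1, 5) = 7

7


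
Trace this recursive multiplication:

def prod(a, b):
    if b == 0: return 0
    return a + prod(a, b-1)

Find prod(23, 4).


prod(23, 4) = 23 + prod(23, 3)
prod(23, 3) = 23 + prod(23, 2)
prod(23, 2) = 23 + prod(23, 1)
prod(23, 1) = 23 + prod(23, 0)
prod(23, 0) = 0  (base case)
Total: 23 + 23 + 23 + 23 + 0 = 92

92


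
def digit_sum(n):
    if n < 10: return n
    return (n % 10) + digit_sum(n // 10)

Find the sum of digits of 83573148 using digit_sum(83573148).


digit_sum(83573148) = 8 + digit_sum(8357314)
digit_sum(8357314) = 4 + digit_sum(835731)
digit_sum(835731) = 1 + digit_sum(83573)
digit_sum(83573) = 3 + digit_sum(8357)
digit_sum(8357) = 7 + digit_sum(835)
digit_sum(835) = 5 + digit_sum(83)
digit_sum(83) = 3 + digit_sum(8)
digit_sum(8) = 8  (base case)
Total: 8 + 4 + 1 + 3 + 7 + 5 + 3 + 8 = 39

39


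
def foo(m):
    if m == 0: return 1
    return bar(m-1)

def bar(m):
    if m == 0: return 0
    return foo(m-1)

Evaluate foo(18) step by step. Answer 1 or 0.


foo(18) = bar(17)
bar(17) = foo(16)
foo(16) = bar(15)
bar(15) = foo(14)
foo(14) = bar(13)
bar(13) = foo(12)
foo(12) = bar(11)
bar(11) = foo(10)
foo(10) = bar(9)
bar(9) = foo(8)
foo(8) = bar(7)
bar(7) = foo(6)
foo(6) = bar(5)
bar(5) = foo(4)
foo(4) = bar(3)
bar(3) = foo(2)
foo(2) = bar(1)
bar(1) = foo(0)
foo(0) = 1  (base case)
Result: 1

1


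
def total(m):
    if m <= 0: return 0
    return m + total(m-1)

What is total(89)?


total(89)
= 89 + 88 + 87 + 86 + 85 + 84 + 83 + 82 + 81 + 80 + 79 + 78 + 77 + 76 + 75 + 74 + 73 + 72 + 71 + 70 + 69 + 68 + 67 + 66 + 65 + 64 + 63 + 62 + 61 + 60 + 59 + 58 + 57 + 56 + 55 + 54 + 53 + 52 + 51 + 50 + 49 + 48 + 47 + 46 + 45 + 44 + 43 + 42 + 41 + 40 + 39 + 38 + 37 + 36 + 35 + 34 + 33 + 32 + 31 + 30 + 29 + 28 + 27 + 26 + 25 + 24 + 23 + 22 + 21 + 20 + 19 + 18 + 17 + 16 + 15 + 14 + 13 + 12 + 11 + 10 + 9 + 8 + 7 + 6 + 5 + 4 + 3 + 2 + 1 + total(0)
= 89 + 88 + 87 + 86 + 85 + 84 + 83 + 82 + 81 + 80 + 79 + 78 + 77 + 76 + 75 + 74 + 73 + 72 + 71 + 70 + 69 + 68 + 67 + 66 + 65 + 64 + 63 + 62 + 61 + 60 + 59 + 58 + 57 + 56 + 55 + 54 + 53 + 52 + 51 + 50 + 49 + 48 + 47 + 46 + 45 + 44 + 43 + 42 + 41 + 40 + 39 + 38 + 37 + 36 + 35 + 34 + 33 + 32 + 31 + 30 + 29 + 28 + 27 + 26 + 25 + 24 + 23 + 22 + 21 + 20 + 19 + 18 + 17 + 16 + 15 + 14 + 13 + 12 + 11 + 10 + 9 + 8 + 7 + 6 + 5 + 4 + 3 + 2 + 1 + 0
= 4005

4005


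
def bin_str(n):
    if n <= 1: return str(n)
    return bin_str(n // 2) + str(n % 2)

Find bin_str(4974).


bin_str(4974) = bin_str(2487) + '0'
bin_str(2487) = bin_str(1243) + '1'
bin_str(1243) = bin_str(621) + '1'
bin_str(621) = bin_str(310) + '1'
bin_str(310) = bin_str(155) + '0'
bin_str(155) = bin_str(77) + '1'
bin_str(77) = bin_str(38) + '1'
bin_str(38) = bin_str(19) + '0'
bin_str(19) = bin_str(9) + '1'
bin_str(9) = bin_str(4) + '1'
bin_str(4) = bin_str(2) + '0'
bin_str(2) = bin_str(1) + '0'
bin_str(1) = '1'  (base case)
Concatenating: '1' + '0' + '0' + '1' + '1' + '0' + '1' + '1' + '0' + '1' + '1' + '1' + '0' = '1001101101110'

1001101101110


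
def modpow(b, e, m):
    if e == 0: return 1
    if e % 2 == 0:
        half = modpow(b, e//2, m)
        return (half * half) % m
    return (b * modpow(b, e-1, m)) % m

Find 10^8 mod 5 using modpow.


modpow(10, 8, 5): e is even, compute modpow(10, 4, 5)
  modpow(10, 4, 5): e is even, compute modpow(10, 2, 5)
    modpow(10, 2, 5): e is even, compute modpow(10, 1, 5)
      modpow(10, 1, 5): e is odd, compute modpow(10, 0, 5)
        modpow(10, 0, 5) = 1
      (10 * 1) % 5 = 0
    half=0, (0*0) % 5 = 0
  half=0, (0*0) % 5 = 0
half=0, (0*0) % 5 = 0

0


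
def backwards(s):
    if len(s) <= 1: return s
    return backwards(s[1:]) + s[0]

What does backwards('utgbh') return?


backwards('utgbh') = backwards('tgbh') + 'u'
backwards('tgbh') = backwards('gbh') + 't'
backwards('gbh') = backwards('bh') + 'g'
backwards('bh') = backwards('h') + 'b'
backwards('h') = 'h'  (base case)
Concatenating: 'h' + 'b' + 'g' + 't' + 'u' = 'hbgtu'

hbgtu


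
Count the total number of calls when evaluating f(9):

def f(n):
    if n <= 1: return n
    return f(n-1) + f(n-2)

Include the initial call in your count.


Let C(n) = total calls for f(n)
C(0) = 1, C(1) = 1
C(2) = 1 + C(1) + C(0) = 1 + 1 + 1 = 3
C(3) = 1 + C(2) + C(1) = 1 + 3 + 1 = 5
C(4) = 1 + C(3) + C(2) = 1 + 5 + 3 = 9
C(5) = 1 + C(4) + C(3) = 1 + 9 + 5 = 15
C(6) = 1 + C(5) + C(4) = 1 + 15 + 9 = 25
C(7) = 1 + C(6) + C(5) = 1 + 25 + 15 = 41
C(8) = 1 + C(7) + C(6) = 1 + 41 + 25 = 67
C(9) = 1 + C(8) + C(7) = 1 + 67 + 41 = 109

109


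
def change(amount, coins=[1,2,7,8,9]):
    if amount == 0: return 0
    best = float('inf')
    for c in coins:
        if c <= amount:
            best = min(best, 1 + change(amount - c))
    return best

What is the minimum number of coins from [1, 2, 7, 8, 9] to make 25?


Building up with DP:
change(0) = 0
change(1) = min(1+change(0)=1+0=1) = 1
change(2) = min(1+change(1)=1+1=2, 1+change(0)=1+0=1) = 1
change(3) = min(1+change(2)=1+1=2, 1+change(1)=1+1=2) = 2
change(4) = min(1+change(3)=1+2=3, 1+change(2)=1+1=2) = 2
change(5) = min(1+change(4)=1+2=3, 1+change(3)=1+2=3) = 3
change(6) = min(1+change(5)=1+3=4, 1+change(4)=1+2=3) = 3
change(7) = min(1+change(6)=1+3=4, 1+change(5)=1+3=4, 1+change(0)=1+0=1) = 1
change(8) = min(1+change(7)=1+1=2, 1+change(6)=1+3=4, 1+change(1)=1+1=2, 1+change(0)=1+0=1) = 1
change(9) = min(1+change(8)=1+1=2, 1+change(7)=1+1=2, 1+change(2)=1+1=2, 1+change(1)=1+1=2, 1+change(0)=1+0=1) = 1
change(10) = min(1+change(9)=1+1=2, 1+change(8)=1+1=2, 1+change(3)=1+2=3, 1+change(2)=1+1=2, 1+change(1)=1+1=2) = 2
change(11) = min(1+change(10)=1+2=3, 1+change(9)=1+1=2, 1+change(4)=1+2=3, 1+change(3)=1+2=3, 1+change(2)=1+1=2) = 2
change(12) = min(1+change(11)=1+2=3, 1+change(10)=1+2=3, 1+change(5)=1+3=4, 1+change(4)=1+2=3, 1+change(3)=1+2=3) = 3
change(13) = min(1+change(12)=1+3=4, 1+change(11)=1+2=3, 1+change(6)=1+3=4, 1+change(5)=1+3=4, 1+change(4)=1+2=3) = 3
change(14) = min(1+change(13)=1+3=4, 1+change(12)=1+3=4, 1+change(7)=1+1=2, 1+change(6)=1+3=4, 1+change(5)=1+3=4) = 2
change(15) = min(1+change(14)=1+2=3, 1+change(13)=1+3=4, 1+change(8)=1+1=2, 1+change(7)=1+1=2, 1+change(6)=1+3=4) = 2
change(16) = min(1+change(15)=1+2=3, 1+change(14)=1+2=3, 1+change(9)=1+1=2, 1+change(8)=1+1=2, 1+change(7)=1+1=2) = 2
change(17) = min(1+change(16)=1+2=3, 1+change(15)=1+2=3, 1+change(10)=1+2=3, 1+change(9)=1+1=2, 1+change(8)=1+1=2) = 2
change(18) = min(1+change(17)=1+2=3, 1+change(16)=1+2=3, 1+change(11)=1+2=3, 1+change(10)=1+2=3, 1+change(9)=1+1=2) = 2
change(19) = min(1+change(18)=1+2=3, 1+change(17)=1+2=3, 1+change(12)=1+3=4, 1+change(11)=1+2=3, 1+change(10)=1+2=3) = 3
change(20) = min(1+change(19)=1+3=4, 1+change(18)=1+2=3, 1+change(13)=1+3=4, 1+change(12)=1+3=4, 1+change(11)=1+2=3) = 3
change(21) = min(1+change(20)=1+3=4, 1+change(19)=1+3=4, 1+change(14)=1+2=3, 1+change(13)=1+3=4, 1+change(12)=1+3=4) = 3
change(22) = min(1+change(21)=1+3=4, 1+change(20)=1+3=4, 1+change(15)=1+2=3, 1+change(14)=1+2=3, 1+change(13)=1+3=4) = 3
change(23) = min(1+change(22)=1+3=4, 1+change(21)=1+3=4, 1+change(16)=1+2=3, 1+change(15)=1+2=3, 1+change(14)=1+2=3) = 3
change(24) = min(1+change(23)=1+3=4, 1+change(22)=1+3=4, 1+change(17)=1+2=3, 1+change(16)=1+2=3, 1+change(15)=1+2=3) = 3
change(25) = min(1+change(24)=1+3=4, 1+change(23)=1+3=4, 1+change(18)=1+2=3, 1+change(17)=1+2=3, 1+change(16)=1+2=3) = 3

3


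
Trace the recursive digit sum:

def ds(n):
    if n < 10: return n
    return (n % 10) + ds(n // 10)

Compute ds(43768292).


ds(43768292) = 2 + ds(4376829)
ds(4376829) = 9 + ds(437682)
ds(437682) = 2 + ds(43768)
ds(43768) = 8 + ds(4376)
ds(4376) = 6 + ds(437)
ds(437) = 7 + ds(43)
ds(43) = 3 + ds(4)
ds(4) = 4  (base case)
Total: 2 + 9 + 2 + 8 + 6 + 7 + 3 + 4 = 41

41


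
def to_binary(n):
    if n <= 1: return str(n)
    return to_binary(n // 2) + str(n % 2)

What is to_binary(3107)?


to_binary(3107) = to_binary(1553) + '1'
to_binary(1553) = to_binary(776) + '1'
to_binary(776) = to_binary(388) + '0'
to_binary(388) = to_binary(194) + '0'
to_binary(194) = to_binary(97) + '0'
to_binary(97) = to_binary(48) + '1'
to_binary(48) = to_binary(24) + '0'
to_binary(24) = to_binary(12) + '0'
to_binary(12) = to_binary(6) + '0'
to_binary(6) = to_binary(3) + '0'
to_binary(3) = to_binary(1) + '1'
to_binary(1) = '1'  (base case)
Concatenating: '1' + '1' + '0' + '0' + '0' + '0' + '1' + '0' + '0' + '0' + '1' + '1' = '110000100011'

110000100011


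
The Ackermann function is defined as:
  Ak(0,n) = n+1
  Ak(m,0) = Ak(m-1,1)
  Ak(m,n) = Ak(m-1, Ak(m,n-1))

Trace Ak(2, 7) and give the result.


Ak(2, 7) = Ak(1, Ak(2, 6))
  Ak(2, 6) = Ak(1, Ak(2, 5))
    Ak(2, 5) = Ak(1, Ak(2, 4))
      Ak(2, 4) = Ak(1, Ak(2, 3))
        Ak(2, 3) = Ak(1, Ak(2, 2))
          Ak(2, 2) = Ak(1, Ak(2, 1))
          Ak(2, 1) = Ak(1, Ak(2, 0))
          Ak(2, 0) = Ak(1, 1)
          Ak(1, 1) = Ak(0, Ak(1, 0))
          Ak(1, 0) = Ak(0, 1)
          Ak(0, 1) = 2
            = Ak(0, 2)
          Ak(0, 2) = 3
            = Ak(1, 3)
          Ak(1, 3) = Ak(0, Ak(1, 2))
          Ak(1, 2) = Ak(0, Ak(1, 1))
          Ak(1, 1) = Ak(0, Ak(1, 0))
          Ak(1, 0) = Ak(0, 1)
          Ak(0, 1) = 2
            = Ak(0, 2)
          Ak(0, 2) = 3
            = Ak(0, 3)
          Ak(0, 3) = 4
            = Ak(0, 4)
          Ak(0, 4) = 5
... (trace truncated)
Result: Ak(2, 7) = 17

17


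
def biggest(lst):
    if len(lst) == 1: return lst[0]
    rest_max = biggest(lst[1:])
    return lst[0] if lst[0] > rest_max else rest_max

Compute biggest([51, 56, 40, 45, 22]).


biggest([51, 56, 40, 45, 22]): compare 51 with biggest([56, 40, 45, 22])
biggest([56, 40, 45, 22]): compare 56 with biggest([40, 45, 22])
biggest([40, 45, 22]): compare 40 with biggest([45, 22])
biggest([45, 22]): compare 45 with biggest([22])
biggest([22]) = 22  (base case)
Compare 45 with 22 -> 45
Compare 40 with 45 -> 45
Compare 56 with 45 -> 56
Compare 51 with 56 -> 56

56


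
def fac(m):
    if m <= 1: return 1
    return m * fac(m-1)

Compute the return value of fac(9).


fac(9)
= 9 * fac(8)
= 9 * 8 * fac(7)
= 9 * 8 * 7 * fac(6)
= 9 * 8 * 7 * 6 * fac(5)
= 9 * 8 * 7 * 6 * 5 * fac(4)
= 9 * 8 * 7 * 6 * 5 * 4 * fac(3)
= 9 * 8 * 7 * 6 * 5 * 4 * 3 * fac(2)
= 9 * 8 * 7 * 6 * 5 * 4 * 3 * 2 * fac(1)
= 9 * 8 * 7 * 6 * 5 * 4 * 3 * 2 * 1
= 362880

362880


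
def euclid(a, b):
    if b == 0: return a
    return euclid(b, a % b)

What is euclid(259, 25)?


euclid(259, 25) = euclid(25, 9)
euclid(25, 9) = euclid(9, 7)
euclid(9, 7) = euclid(7, 2)
euclid(7, 2) = euclid(2, 1)
euclid(2, 1) = euclid(1, 0)
euclid(1, 0) = 1  (base case)

1


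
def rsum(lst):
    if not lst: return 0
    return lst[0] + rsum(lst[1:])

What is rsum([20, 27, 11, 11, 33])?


rsum([20, 27, 11, 11, 33]) = 20 + rsum([27, 11, 11, 33])
rsum([27, 11, 11, 33]) = 27 + rsum([11, 11, 33])
rsum([11, 11, 33]) = 11 + rsum([11, 33])
rsum([11, 33]) = 11 + rsum([33])
rsum([33]) = 33 + rsum([])
rsum([]) = 0  (base case)
Total: 20 + 27 + 11 + 11 + 33 + 0 = 102

102


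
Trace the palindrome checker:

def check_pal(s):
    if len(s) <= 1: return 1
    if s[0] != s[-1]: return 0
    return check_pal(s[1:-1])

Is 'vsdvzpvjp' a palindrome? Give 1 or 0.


check_pal('vsdvzpvjp'): s[0]='v' != s[-1]='p' -> return 0
Result: 0 (not a palindrome)

0


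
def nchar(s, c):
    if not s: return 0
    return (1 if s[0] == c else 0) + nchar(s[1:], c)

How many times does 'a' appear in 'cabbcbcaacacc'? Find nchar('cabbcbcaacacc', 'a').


s[0]='c' != 'a' -> 0
s[0]='a' == 'a' -> 1
s[0]='b' != 'a' -> 0
s[0]='b' != 'a' -> 0
s[0]='c' != 'a' -> 0
s[0]='b' != 'a' -> 0
s[0]='c' != 'a' -> 0
s[0]='a' == 'a' -> 1
s[0]='a' == 'a' -> 1
s[0]='c' != 'a' -> 0
s[0]='a' == 'a' -> 1
s[0]='c' != 'a' -> 0
s[0]='c' != 'a' -> 0
Sum: 0 + 1 + 0 + 0 + 0 + 0 + 0 + 1 + 1 + 0 + 1 + 0 + 0 = 4

4


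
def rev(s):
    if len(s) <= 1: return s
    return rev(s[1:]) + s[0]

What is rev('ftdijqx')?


rev('ftdijqx') = rev('tdijqx') + 'f'
rev('tdijqx') = rev('dijqx') + 't'
rev('dijqx') = rev('ijqx') + 'd'
rev('ijqx') = rev('jqx') + 'i'
rev('jqx') = rev('qx') + 'j'
rev('qx') = rev('x') + 'q'
rev('x') = 'x'  (base case)
Concatenating: 'x' + 'q' + 'j' + 'i' + 'd' + 't' + 'f' = 'xqjidtf'

xqjidtf


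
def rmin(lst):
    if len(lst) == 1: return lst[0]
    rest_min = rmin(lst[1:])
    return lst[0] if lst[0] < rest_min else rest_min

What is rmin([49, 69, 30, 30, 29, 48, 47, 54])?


rmin([49, 69, 30, 30, 29, 48, 47, 54]): compare 49 with rmin([69, 30, 30, 29, 48, 47, 54])
rmin([69, 30, 30, 29, 48, 47, 54]): compare 69 with rmin([30, 30, 29, 48, 47, 54])
rmin([30, 30, 29, 48, 47, 54]): compare 30 with rmin([30, 29, 48, 47, 54])
rmin([30, 29, 48, 47, 54]): compare 30 with rmin([29, 48, 47, 54])
rmin([29, 48, 47, 54]): compare 29 with rmin([48, 47, 54])
rmin([48, 47, 54]): compare 48 with rmin([47, 54])
rmin([47, 54]): compare 47 with rmin([54])
rmin([54]) = 54  (base case)
Compare 47 with 54 -> 47
Compare 48 with 47 -> 47
Compare 29 with 47 -> 29
Compare 30 with 29 -> 29
Compare 30 with 29 -> 29
Compare 69 with 29 -> 29
Compare 49 with 29 -> 29

29


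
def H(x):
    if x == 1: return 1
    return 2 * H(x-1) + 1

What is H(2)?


H(2) = 2 * H(1) + 1
H(1) = 1  (base case)
H(2) = 2 * 1 + 1 = 3

3


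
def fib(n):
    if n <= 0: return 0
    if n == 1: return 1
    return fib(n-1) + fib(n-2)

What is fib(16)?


Computing fib(16) bottom-up:
fib(0) = 0
fib(1) = 1
fib(2) = fib(1) + fib(0) = 1 + 0 = 1
fib(3) = fib(2) + fib(1) = 1 + 1 = 2
fib(4) = fib(3) + fib(2) = 2 + 1 = 3
fib(5) = fib(4) + fib(3) = 3 + 2 = 5
fib(6) = fib(5) + fib(4) = 5 + 3 = 8
fib(7) = fib(6) + fib(5) = 8 + 5 = 13
fib(8) = fib(7) + fib(6) = 13 + 8 = 21
fib(9) = fib(8) + fib(7) = 21 + 13 = 34
fib(10) = fib(9) + fib(8) = 34 + 21 = 55
fib(11) = fib(10) + fib(9) = 55 + 34 = 89
fib(12) = fib(11) + fib(10) = 89 + 55 = 144
fib(13) = fib(12) + fib(11) = 144 + 89 = 233
fib(14) = fib(13) + fib(12) = 233 + 144 = 377
fib(15) = fib(14) + fib(13) = 377 + 233 = 610
fib(16) = fib(15) + fib(14) = 610 + 377 = 987

987


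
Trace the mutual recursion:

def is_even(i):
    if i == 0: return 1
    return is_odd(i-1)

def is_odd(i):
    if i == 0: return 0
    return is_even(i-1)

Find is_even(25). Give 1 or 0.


is_even(25) = is_odd(24)
is_odd(24) = is_even(23)
is_even(23) = is_odd(22)
is_odd(22) = is_even(21)
is_even(21) = is_odd(20)
is_odd(20) = is_even(19)
is_even(19) = is_odd(18)
is_odd(18) = is_even(17)
is_even(17) = is_odd(16)
is_odd(16) = is_even(15)
is_even(15) = is_odd(14)
is_odd(14) = is_even(13)
is_even(13) = is_odd(12)
is_odd(12) = is_even(11)
is_even(11) = is_odd(10)
is_odd(10) = is_even(9)
is_even(9) = is_odd(8)
is_odd(8) = is_even(7)
is_even(7) = is_odd(6)
is_odd(6) = is_even(5)
is_even(5) = is_odd(4)
is_odd(4) = is_even(3)
is_even(3) = is_odd(2)
is_odd(2) = is_even(1)
is_even(1) = is_odd(0)
is_odd(0) = 0  (base case)
Result: 0

0


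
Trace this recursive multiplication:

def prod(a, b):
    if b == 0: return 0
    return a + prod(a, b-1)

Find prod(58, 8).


prod(58, 8) = 58 + prod(58, 7)
prod(58, 7) = 58 + prod(58, 6)
prod(58, 6) = 58 + prod(58, 5)
prod(58, 5) = 58 + prod(58, 4)
prod(58, 4) = 58 + prod(58, 3)
prod(58, 3) = 58 + prod(58, 2)
prod(58, 2) = 58 + prod(58, 1)
prod(58, 1) = 58 + prod(58, 0)
prod(58, 0) = 0  (base case)
Total: 58 + 58 + 58 + 58 + 58 + 58 + 58 + 58 + 0 = 464

464
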